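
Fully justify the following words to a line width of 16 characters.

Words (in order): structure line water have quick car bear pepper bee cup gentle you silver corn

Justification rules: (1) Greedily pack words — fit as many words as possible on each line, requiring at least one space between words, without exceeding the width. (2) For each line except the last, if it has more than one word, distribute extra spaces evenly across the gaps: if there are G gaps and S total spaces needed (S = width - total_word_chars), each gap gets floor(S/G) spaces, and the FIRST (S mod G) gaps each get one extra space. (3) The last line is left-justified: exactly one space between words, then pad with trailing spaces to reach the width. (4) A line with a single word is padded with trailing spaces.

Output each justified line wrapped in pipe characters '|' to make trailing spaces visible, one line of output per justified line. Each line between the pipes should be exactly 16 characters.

Answer: |structure   line|
|water have quick|
|car  bear pepper|
|bee  cup  gentle|
|you silver corn |

Derivation:
Line 1: ['structure', 'line'] (min_width=14, slack=2)
Line 2: ['water', 'have', 'quick'] (min_width=16, slack=0)
Line 3: ['car', 'bear', 'pepper'] (min_width=15, slack=1)
Line 4: ['bee', 'cup', 'gentle'] (min_width=14, slack=2)
Line 5: ['you', 'silver', 'corn'] (min_width=15, slack=1)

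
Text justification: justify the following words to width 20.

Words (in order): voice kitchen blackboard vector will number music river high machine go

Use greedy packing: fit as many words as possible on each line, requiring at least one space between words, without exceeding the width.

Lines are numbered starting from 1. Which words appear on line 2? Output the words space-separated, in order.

Line 1: ['voice', 'kitchen'] (min_width=13, slack=7)
Line 2: ['blackboard', 'vector'] (min_width=17, slack=3)
Line 3: ['will', 'number', 'music'] (min_width=17, slack=3)
Line 4: ['river', 'high', 'machine'] (min_width=18, slack=2)
Line 5: ['go'] (min_width=2, slack=18)

Answer: blackboard vector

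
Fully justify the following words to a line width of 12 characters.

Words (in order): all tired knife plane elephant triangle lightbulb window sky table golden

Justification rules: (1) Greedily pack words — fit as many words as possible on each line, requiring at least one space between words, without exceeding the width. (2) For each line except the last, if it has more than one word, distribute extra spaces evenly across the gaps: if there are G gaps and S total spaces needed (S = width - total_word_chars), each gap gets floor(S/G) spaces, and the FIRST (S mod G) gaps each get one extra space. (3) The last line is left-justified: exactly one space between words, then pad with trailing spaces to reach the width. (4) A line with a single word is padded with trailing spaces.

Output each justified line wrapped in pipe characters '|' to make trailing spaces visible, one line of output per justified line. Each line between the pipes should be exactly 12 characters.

Line 1: ['all', 'tired'] (min_width=9, slack=3)
Line 2: ['knife', 'plane'] (min_width=11, slack=1)
Line 3: ['elephant'] (min_width=8, slack=4)
Line 4: ['triangle'] (min_width=8, slack=4)
Line 5: ['lightbulb'] (min_width=9, slack=3)
Line 6: ['window', 'sky'] (min_width=10, slack=2)
Line 7: ['table', 'golden'] (min_width=12, slack=0)

Answer: |all    tired|
|knife  plane|
|elephant    |
|triangle    |
|lightbulb   |
|window   sky|
|table golden|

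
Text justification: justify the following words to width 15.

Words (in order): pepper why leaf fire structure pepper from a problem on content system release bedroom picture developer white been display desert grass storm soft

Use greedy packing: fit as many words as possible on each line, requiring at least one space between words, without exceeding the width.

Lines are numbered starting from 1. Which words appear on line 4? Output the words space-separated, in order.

Answer: problem on

Derivation:
Line 1: ['pepper', 'why', 'leaf'] (min_width=15, slack=0)
Line 2: ['fire', 'structure'] (min_width=14, slack=1)
Line 3: ['pepper', 'from', 'a'] (min_width=13, slack=2)
Line 4: ['problem', 'on'] (min_width=10, slack=5)
Line 5: ['content', 'system'] (min_width=14, slack=1)
Line 6: ['release', 'bedroom'] (min_width=15, slack=0)
Line 7: ['picture'] (min_width=7, slack=8)
Line 8: ['developer', 'white'] (min_width=15, slack=0)
Line 9: ['been', 'display'] (min_width=12, slack=3)
Line 10: ['desert', 'grass'] (min_width=12, slack=3)
Line 11: ['storm', 'soft'] (min_width=10, slack=5)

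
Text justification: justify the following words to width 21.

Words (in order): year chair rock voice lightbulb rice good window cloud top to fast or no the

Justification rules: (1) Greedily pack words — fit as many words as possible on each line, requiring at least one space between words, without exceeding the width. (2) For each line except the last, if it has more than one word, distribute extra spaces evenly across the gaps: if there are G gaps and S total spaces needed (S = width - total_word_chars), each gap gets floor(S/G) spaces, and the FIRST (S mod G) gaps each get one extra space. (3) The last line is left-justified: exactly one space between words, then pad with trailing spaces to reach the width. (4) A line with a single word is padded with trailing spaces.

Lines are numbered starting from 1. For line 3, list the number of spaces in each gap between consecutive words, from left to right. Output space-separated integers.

Answer: 2 2 1

Derivation:
Line 1: ['year', 'chair', 'rock', 'voice'] (min_width=21, slack=0)
Line 2: ['lightbulb', 'rice', 'good'] (min_width=19, slack=2)
Line 3: ['window', 'cloud', 'top', 'to'] (min_width=19, slack=2)
Line 4: ['fast', 'or', 'no', 'the'] (min_width=14, slack=7)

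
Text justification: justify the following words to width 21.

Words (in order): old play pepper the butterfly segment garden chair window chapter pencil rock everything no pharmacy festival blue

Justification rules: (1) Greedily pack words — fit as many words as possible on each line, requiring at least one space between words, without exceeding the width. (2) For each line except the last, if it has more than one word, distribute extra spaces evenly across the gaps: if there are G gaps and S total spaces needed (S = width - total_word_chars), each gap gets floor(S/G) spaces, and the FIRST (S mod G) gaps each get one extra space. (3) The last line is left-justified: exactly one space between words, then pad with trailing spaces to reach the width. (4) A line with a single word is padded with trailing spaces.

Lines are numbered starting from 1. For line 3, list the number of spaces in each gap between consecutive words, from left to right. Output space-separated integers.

Line 1: ['old', 'play', 'pepper', 'the'] (min_width=19, slack=2)
Line 2: ['butterfly', 'segment'] (min_width=17, slack=4)
Line 3: ['garden', 'chair', 'window'] (min_width=19, slack=2)
Line 4: ['chapter', 'pencil', 'rock'] (min_width=19, slack=2)
Line 5: ['everything', 'no'] (min_width=13, slack=8)
Line 6: ['pharmacy', 'festival'] (min_width=17, slack=4)
Line 7: ['blue'] (min_width=4, slack=17)

Answer: 2 2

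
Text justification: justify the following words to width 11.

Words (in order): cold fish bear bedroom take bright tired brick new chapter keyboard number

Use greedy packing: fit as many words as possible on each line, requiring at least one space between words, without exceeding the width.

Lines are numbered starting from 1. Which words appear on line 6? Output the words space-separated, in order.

Answer: new chapter

Derivation:
Line 1: ['cold', 'fish'] (min_width=9, slack=2)
Line 2: ['bear'] (min_width=4, slack=7)
Line 3: ['bedroom'] (min_width=7, slack=4)
Line 4: ['take', 'bright'] (min_width=11, slack=0)
Line 5: ['tired', 'brick'] (min_width=11, slack=0)
Line 6: ['new', 'chapter'] (min_width=11, slack=0)
Line 7: ['keyboard'] (min_width=8, slack=3)
Line 8: ['number'] (min_width=6, slack=5)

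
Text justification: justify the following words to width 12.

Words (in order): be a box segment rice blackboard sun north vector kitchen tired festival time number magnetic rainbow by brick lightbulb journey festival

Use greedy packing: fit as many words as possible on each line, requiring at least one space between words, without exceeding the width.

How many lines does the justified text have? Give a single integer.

Line 1: ['be', 'a', 'box'] (min_width=8, slack=4)
Line 2: ['segment', 'rice'] (min_width=12, slack=0)
Line 3: ['blackboard'] (min_width=10, slack=2)
Line 4: ['sun', 'north'] (min_width=9, slack=3)
Line 5: ['vector'] (min_width=6, slack=6)
Line 6: ['kitchen'] (min_width=7, slack=5)
Line 7: ['tired'] (min_width=5, slack=7)
Line 8: ['festival'] (min_width=8, slack=4)
Line 9: ['time', 'number'] (min_width=11, slack=1)
Line 10: ['magnetic'] (min_width=8, slack=4)
Line 11: ['rainbow', 'by'] (min_width=10, slack=2)
Line 12: ['brick'] (min_width=5, slack=7)
Line 13: ['lightbulb'] (min_width=9, slack=3)
Line 14: ['journey'] (min_width=7, slack=5)
Line 15: ['festival'] (min_width=8, slack=4)
Total lines: 15

Answer: 15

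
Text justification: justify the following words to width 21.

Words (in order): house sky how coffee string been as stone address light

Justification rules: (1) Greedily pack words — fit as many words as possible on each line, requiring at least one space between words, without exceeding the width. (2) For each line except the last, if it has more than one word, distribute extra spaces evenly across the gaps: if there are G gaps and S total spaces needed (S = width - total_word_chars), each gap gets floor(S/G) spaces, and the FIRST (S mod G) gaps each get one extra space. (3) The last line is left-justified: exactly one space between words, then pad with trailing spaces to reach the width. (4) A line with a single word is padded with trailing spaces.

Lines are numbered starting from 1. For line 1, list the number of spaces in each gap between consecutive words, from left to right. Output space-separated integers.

Answer: 2 1 1

Derivation:
Line 1: ['house', 'sky', 'how', 'coffee'] (min_width=20, slack=1)
Line 2: ['string', 'been', 'as', 'stone'] (min_width=20, slack=1)
Line 3: ['address', 'light'] (min_width=13, slack=8)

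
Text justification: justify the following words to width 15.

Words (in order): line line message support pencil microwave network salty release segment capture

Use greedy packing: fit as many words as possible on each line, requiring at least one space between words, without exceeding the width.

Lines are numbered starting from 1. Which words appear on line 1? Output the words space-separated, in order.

Answer: line line

Derivation:
Line 1: ['line', 'line'] (min_width=9, slack=6)
Line 2: ['message', 'support'] (min_width=15, slack=0)
Line 3: ['pencil'] (min_width=6, slack=9)
Line 4: ['microwave'] (min_width=9, slack=6)
Line 5: ['network', 'salty'] (min_width=13, slack=2)
Line 6: ['release', 'segment'] (min_width=15, slack=0)
Line 7: ['capture'] (min_width=7, slack=8)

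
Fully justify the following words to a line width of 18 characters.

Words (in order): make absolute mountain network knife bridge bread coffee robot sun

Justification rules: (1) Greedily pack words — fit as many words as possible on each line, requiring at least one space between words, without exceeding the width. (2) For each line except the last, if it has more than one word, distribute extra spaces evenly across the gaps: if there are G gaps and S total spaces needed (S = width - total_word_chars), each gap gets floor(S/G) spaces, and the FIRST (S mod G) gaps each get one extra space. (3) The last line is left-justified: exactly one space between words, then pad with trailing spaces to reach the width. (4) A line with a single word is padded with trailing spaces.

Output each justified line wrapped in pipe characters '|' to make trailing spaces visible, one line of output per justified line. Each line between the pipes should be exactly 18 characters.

Line 1: ['make', 'absolute'] (min_width=13, slack=5)
Line 2: ['mountain', 'network'] (min_width=16, slack=2)
Line 3: ['knife', 'bridge', 'bread'] (min_width=18, slack=0)
Line 4: ['coffee', 'robot', 'sun'] (min_width=16, slack=2)

Answer: |make      absolute|
|mountain   network|
|knife bridge bread|
|coffee robot sun  |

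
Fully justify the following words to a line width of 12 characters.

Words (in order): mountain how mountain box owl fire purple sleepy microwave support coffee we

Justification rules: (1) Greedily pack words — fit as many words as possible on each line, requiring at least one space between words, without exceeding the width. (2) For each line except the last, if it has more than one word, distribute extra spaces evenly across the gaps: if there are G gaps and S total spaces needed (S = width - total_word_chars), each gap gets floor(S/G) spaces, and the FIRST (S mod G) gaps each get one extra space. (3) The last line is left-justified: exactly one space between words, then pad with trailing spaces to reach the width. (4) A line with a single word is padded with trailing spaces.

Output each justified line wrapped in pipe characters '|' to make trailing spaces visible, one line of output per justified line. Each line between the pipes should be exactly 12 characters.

Line 1: ['mountain', 'how'] (min_width=12, slack=0)
Line 2: ['mountain', 'box'] (min_width=12, slack=0)
Line 3: ['owl', 'fire'] (min_width=8, slack=4)
Line 4: ['purple'] (min_width=6, slack=6)
Line 5: ['sleepy'] (min_width=6, slack=6)
Line 6: ['microwave'] (min_width=9, slack=3)
Line 7: ['support'] (min_width=7, slack=5)
Line 8: ['coffee', 'we'] (min_width=9, slack=3)

Answer: |mountain how|
|mountain box|
|owl     fire|
|purple      |
|sleepy      |
|microwave   |
|support     |
|coffee we   |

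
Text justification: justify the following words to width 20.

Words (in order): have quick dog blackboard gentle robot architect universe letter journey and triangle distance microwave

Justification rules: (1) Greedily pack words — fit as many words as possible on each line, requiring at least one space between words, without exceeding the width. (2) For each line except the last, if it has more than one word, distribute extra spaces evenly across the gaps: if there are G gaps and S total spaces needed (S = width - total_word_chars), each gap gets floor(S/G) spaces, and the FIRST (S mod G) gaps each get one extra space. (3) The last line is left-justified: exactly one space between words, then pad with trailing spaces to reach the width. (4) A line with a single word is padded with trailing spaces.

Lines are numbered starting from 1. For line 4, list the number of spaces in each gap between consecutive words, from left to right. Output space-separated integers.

Answer: 6

Derivation:
Line 1: ['have', 'quick', 'dog'] (min_width=14, slack=6)
Line 2: ['blackboard', 'gentle'] (min_width=17, slack=3)
Line 3: ['robot', 'architect'] (min_width=15, slack=5)
Line 4: ['universe', 'letter'] (min_width=15, slack=5)
Line 5: ['journey', 'and', 'triangle'] (min_width=20, slack=0)
Line 6: ['distance', 'microwave'] (min_width=18, slack=2)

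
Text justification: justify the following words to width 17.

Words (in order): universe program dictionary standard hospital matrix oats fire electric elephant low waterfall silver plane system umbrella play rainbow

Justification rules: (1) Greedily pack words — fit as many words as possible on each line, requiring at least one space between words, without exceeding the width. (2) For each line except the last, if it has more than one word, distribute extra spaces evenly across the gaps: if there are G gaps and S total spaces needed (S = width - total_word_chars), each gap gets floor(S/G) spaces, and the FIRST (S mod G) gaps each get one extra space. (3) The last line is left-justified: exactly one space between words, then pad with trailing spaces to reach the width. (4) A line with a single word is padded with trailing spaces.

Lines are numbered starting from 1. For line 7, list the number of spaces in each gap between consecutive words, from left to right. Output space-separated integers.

Line 1: ['universe', 'program'] (min_width=16, slack=1)
Line 2: ['dictionary'] (min_width=10, slack=7)
Line 3: ['standard', 'hospital'] (min_width=17, slack=0)
Line 4: ['matrix', 'oats', 'fire'] (min_width=16, slack=1)
Line 5: ['electric', 'elephant'] (min_width=17, slack=0)
Line 6: ['low', 'waterfall'] (min_width=13, slack=4)
Line 7: ['silver', 'plane'] (min_width=12, slack=5)
Line 8: ['system', 'umbrella'] (min_width=15, slack=2)
Line 9: ['play', 'rainbow'] (min_width=12, slack=5)

Answer: 6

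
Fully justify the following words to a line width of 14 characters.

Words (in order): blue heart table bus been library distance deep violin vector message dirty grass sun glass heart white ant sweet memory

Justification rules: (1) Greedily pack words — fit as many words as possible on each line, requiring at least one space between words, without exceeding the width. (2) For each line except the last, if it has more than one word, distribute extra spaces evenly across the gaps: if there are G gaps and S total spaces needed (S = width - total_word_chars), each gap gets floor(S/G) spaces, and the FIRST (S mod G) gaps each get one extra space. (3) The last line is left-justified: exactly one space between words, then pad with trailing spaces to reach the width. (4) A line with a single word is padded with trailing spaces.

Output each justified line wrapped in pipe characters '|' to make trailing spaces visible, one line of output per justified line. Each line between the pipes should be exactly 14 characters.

Line 1: ['blue', 'heart'] (min_width=10, slack=4)
Line 2: ['table', 'bus', 'been'] (min_width=14, slack=0)
Line 3: ['library'] (min_width=7, slack=7)
Line 4: ['distance', 'deep'] (min_width=13, slack=1)
Line 5: ['violin', 'vector'] (min_width=13, slack=1)
Line 6: ['message', 'dirty'] (min_width=13, slack=1)
Line 7: ['grass', 'sun'] (min_width=9, slack=5)
Line 8: ['glass', 'heart'] (min_width=11, slack=3)
Line 9: ['white', 'ant'] (min_width=9, slack=5)
Line 10: ['sweet', 'memory'] (min_width=12, slack=2)

Answer: |blue     heart|
|table bus been|
|library       |
|distance  deep|
|violin  vector|
|message  dirty|
|grass      sun|
|glass    heart|
|white      ant|
|sweet memory  |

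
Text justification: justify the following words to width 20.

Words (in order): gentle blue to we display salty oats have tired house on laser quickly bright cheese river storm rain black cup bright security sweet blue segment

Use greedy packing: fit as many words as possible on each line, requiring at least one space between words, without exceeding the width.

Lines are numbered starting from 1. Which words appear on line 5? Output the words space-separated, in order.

Answer: cheese river storm

Derivation:
Line 1: ['gentle', 'blue', 'to', 'we'] (min_width=17, slack=3)
Line 2: ['display', 'salty', 'oats'] (min_width=18, slack=2)
Line 3: ['have', 'tired', 'house', 'on'] (min_width=19, slack=1)
Line 4: ['laser', 'quickly', 'bright'] (min_width=20, slack=0)
Line 5: ['cheese', 'river', 'storm'] (min_width=18, slack=2)
Line 6: ['rain', 'black', 'cup'] (min_width=14, slack=6)
Line 7: ['bright', 'security'] (min_width=15, slack=5)
Line 8: ['sweet', 'blue', 'segment'] (min_width=18, slack=2)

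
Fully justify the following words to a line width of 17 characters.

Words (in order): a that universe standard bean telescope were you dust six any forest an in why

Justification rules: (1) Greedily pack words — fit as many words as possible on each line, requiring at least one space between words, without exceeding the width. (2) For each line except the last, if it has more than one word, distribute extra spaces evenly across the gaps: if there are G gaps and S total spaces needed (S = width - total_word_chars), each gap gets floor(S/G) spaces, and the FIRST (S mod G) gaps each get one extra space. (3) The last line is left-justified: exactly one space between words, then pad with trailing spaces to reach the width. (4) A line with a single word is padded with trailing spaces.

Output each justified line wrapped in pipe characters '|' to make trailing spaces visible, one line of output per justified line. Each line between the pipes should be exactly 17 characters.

Line 1: ['a', 'that', 'universe'] (min_width=15, slack=2)
Line 2: ['standard', 'bean'] (min_width=13, slack=4)
Line 3: ['telescope', 'were'] (min_width=14, slack=3)
Line 4: ['you', 'dust', 'six', 'any'] (min_width=16, slack=1)
Line 5: ['forest', 'an', 'in', 'why'] (min_width=16, slack=1)

Answer: |a  that  universe|
|standard     bean|
|telescope    were|
|you  dust six any|
|forest an in why |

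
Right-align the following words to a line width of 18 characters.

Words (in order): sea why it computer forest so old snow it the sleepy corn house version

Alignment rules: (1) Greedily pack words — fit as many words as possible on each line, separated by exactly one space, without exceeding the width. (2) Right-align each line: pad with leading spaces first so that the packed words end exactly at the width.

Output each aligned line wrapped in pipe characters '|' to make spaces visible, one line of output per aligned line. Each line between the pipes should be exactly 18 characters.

Line 1: ['sea', 'why', 'it'] (min_width=10, slack=8)
Line 2: ['computer', 'forest', 'so'] (min_width=18, slack=0)
Line 3: ['old', 'snow', 'it', 'the'] (min_width=15, slack=3)
Line 4: ['sleepy', 'corn', 'house'] (min_width=17, slack=1)
Line 5: ['version'] (min_width=7, slack=11)

Answer: |        sea why it|
|computer forest so|
|   old snow it the|
| sleepy corn house|
|           version|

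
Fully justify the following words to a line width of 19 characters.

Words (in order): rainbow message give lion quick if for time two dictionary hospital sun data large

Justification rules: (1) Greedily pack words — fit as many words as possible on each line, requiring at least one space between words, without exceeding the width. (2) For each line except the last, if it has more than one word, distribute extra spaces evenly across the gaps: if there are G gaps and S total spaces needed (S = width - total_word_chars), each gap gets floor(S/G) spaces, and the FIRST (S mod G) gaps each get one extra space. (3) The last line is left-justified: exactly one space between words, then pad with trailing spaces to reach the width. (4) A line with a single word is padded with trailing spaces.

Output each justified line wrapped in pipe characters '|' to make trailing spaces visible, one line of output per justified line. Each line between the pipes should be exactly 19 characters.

Answer: |rainbow     message|
|give  lion quick if|
|for     time    two|
|dictionary hospital|
|sun data large     |

Derivation:
Line 1: ['rainbow', 'message'] (min_width=15, slack=4)
Line 2: ['give', 'lion', 'quick', 'if'] (min_width=18, slack=1)
Line 3: ['for', 'time', 'two'] (min_width=12, slack=7)
Line 4: ['dictionary', 'hospital'] (min_width=19, slack=0)
Line 5: ['sun', 'data', 'large'] (min_width=14, slack=5)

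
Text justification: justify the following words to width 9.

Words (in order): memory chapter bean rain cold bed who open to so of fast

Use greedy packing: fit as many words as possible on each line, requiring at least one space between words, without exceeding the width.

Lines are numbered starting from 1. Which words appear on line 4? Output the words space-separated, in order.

Line 1: ['memory'] (min_width=6, slack=3)
Line 2: ['chapter'] (min_width=7, slack=2)
Line 3: ['bean', 'rain'] (min_width=9, slack=0)
Line 4: ['cold', 'bed'] (min_width=8, slack=1)
Line 5: ['who', 'open'] (min_width=8, slack=1)
Line 6: ['to', 'so', 'of'] (min_width=8, slack=1)
Line 7: ['fast'] (min_width=4, slack=5)

Answer: cold bed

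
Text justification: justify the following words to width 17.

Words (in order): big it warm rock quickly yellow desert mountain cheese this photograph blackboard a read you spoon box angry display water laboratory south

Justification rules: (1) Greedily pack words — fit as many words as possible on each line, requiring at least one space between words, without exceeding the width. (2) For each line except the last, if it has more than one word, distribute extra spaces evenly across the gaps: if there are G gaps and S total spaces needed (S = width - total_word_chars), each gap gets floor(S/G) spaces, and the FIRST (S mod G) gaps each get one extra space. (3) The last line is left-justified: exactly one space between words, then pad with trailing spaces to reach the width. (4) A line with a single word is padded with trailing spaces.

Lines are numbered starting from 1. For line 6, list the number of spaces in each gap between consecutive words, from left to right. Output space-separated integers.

Line 1: ['big', 'it', 'warm', 'rock'] (min_width=16, slack=1)
Line 2: ['quickly', 'yellow'] (min_width=14, slack=3)
Line 3: ['desert', 'mountain'] (min_width=15, slack=2)
Line 4: ['cheese', 'this'] (min_width=11, slack=6)
Line 5: ['photograph'] (min_width=10, slack=7)
Line 6: ['blackboard', 'a', 'read'] (min_width=17, slack=0)
Line 7: ['you', 'spoon', 'box'] (min_width=13, slack=4)
Line 8: ['angry', 'display'] (min_width=13, slack=4)
Line 9: ['water', 'laboratory'] (min_width=16, slack=1)
Line 10: ['south'] (min_width=5, slack=12)

Answer: 1 1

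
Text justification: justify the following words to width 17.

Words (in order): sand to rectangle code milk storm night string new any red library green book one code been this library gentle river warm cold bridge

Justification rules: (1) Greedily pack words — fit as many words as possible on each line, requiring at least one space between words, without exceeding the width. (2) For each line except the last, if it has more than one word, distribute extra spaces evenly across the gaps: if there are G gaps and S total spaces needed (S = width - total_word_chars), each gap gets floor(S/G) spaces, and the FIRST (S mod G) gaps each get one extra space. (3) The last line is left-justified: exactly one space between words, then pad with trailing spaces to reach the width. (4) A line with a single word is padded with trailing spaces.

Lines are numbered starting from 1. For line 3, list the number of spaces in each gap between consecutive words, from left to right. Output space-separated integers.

Answer: 2 1

Derivation:
Line 1: ['sand', 'to', 'rectangle'] (min_width=17, slack=0)
Line 2: ['code', 'milk', 'storm'] (min_width=15, slack=2)
Line 3: ['night', 'string', 'new'] (min_width=16, slack=1)
Line 4: ['any', 'red', 'library'] (min_width=15, slack=2)
Line 5: ['green', 'book', 'one'] (min_width=14, slack=3)
Line 6: ['code', 'been', 'this'] (min_width=14, slack=3)
Line 7: ['library', 'gentle'] (min_width=14, slack=3)
Line 8: ['river', 'warm', 'cold'] (min_width=15, slack=2)
Line 9: ['bridge'] (min_width=6, slack=11)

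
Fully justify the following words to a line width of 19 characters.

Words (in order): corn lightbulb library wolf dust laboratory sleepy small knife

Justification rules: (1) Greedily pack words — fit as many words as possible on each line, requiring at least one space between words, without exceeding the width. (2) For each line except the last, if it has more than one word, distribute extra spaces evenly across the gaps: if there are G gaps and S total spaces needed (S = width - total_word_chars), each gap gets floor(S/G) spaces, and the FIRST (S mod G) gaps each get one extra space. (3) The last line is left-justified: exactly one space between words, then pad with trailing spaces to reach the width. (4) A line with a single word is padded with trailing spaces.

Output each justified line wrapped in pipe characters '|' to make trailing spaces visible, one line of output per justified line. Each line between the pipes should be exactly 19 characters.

Answer: |corn      lightbulb|
|library  wolf  dust|
|laboratory   sleepy|
|small knife        |

Derivation:
Line 1: ['corn', 'lightbulb'] (min_width=14, slack=5)
Line 2: ['library', 'wolf', 'dust'] (min_width=17, slack=2)
Line 3: ['laboratory', 'sleepy'] (min_width=17, slack=2)
Line 4: ['small', 'knife'] (min_width=11, slack=8)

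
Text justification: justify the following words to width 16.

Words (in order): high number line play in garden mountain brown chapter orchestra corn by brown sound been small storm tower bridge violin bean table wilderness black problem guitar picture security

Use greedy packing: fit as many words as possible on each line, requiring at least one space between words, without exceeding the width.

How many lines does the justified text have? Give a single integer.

Answer: 13

Derivation:
Line 1: ['high', 'number', 'line'] (min_width=16, slack=0)
Line 2: ['play', 'in', 'garden'] (min_width=14, slack=2)
Line 3: ['mountain', 'brown'] (min_width=14, slack=2)
Line 4: ['chapter'] (min_width=7, slack=9)
Line 5: ['orchestra', 'corn'] (min_width=14, slack=2)
Line 6: ['by', 'brown', 'sound'] (min_width=14, slack=2)
Line 7: ['been', 'small', 'storm'] (min_width=16, slack=0)
Line 8: ['tower', 'bridge'] (min_width=12, slack=4)
Line 9: ['violin', 'bean'] (min_width=11, slack=5)
Line 10: ['table', 'wilderness'] (min_width=16, slack=0)
Line 11: ['black', 'problem'] (min_width=13, slack=3)
Line 12: ['guitar', 'picture'] (min_width=14, slack=2)
Line 13: ['security'] (min_width=8, slack=8)
Total lines: 13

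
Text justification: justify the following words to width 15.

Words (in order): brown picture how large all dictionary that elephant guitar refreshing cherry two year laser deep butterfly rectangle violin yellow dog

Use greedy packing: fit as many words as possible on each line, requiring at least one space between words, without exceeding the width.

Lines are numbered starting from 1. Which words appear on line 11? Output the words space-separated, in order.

Answer: dog

Derivation:
Line 1: ['brown', 'picture'] (min_width=13, slack=2)
Line 2: ['how', 'large', 'all'] (min_width=13, slack=2)
Line 3: ['dictionary', 'that'] (min_width=15, slack=0)
Line 4: ['elephant', 'guitar'] (min_width=15, slack=0)
Line 5: ['refreshing'] (min_width=10, slack=5)
Line 6: ['cherry', 'two', 'year'] (min_width=15, slack=0)
Line 7: ['laser', 'deep'] (min_width=10, slack=5)
Line 8: ['butterfly'] (min_width=9, slack=6)
Line 9: ['rectangle'] (min_width=9, slack=6)
Line 10: ['violin', 'yellow'] (min_width=13, slack=2)
Line 11: ['dog'] (min_width=3, slack=12)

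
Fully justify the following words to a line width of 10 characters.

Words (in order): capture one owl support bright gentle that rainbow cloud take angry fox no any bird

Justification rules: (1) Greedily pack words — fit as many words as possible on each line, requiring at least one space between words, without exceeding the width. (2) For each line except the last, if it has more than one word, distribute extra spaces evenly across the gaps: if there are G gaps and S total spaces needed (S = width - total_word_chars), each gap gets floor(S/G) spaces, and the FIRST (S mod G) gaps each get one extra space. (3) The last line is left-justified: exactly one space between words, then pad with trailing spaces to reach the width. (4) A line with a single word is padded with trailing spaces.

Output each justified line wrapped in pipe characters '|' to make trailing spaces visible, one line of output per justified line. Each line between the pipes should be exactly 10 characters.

Answer: |capture   |
|one    owl|
|support   |
|bright    |
|gentle    |
|that      |
|rainbow   |
|cloud take|
|angry  fox|
|no     any|
|bird      |

Derivation:
Line 1: ['capture'] (min_width=7, slack=3)
Line 2: ['one', 'owl'] (min_width=7, slack=3)
Line 3: ['support'] (min_width=7, slack=3)
Line 4: ['bright'] (min_width=6, slack=4)
Line 5: ['gentle'] (min_width=6, slack=4)
Line 6: ['that'] (min_width=4, slack=6)
Line 7: ['rainbow'] (min_width=7, slack=3)
Line 8: ['cloud', 'take'] (min_width=10, slack=0)
Line 9: ['angry', 'fox'] (min_width=9, slack=1)
Line 10: ['no', 'any'] (min_width=6, slack=4)
Line 11: ['bird'] (min_width=4, slack=6)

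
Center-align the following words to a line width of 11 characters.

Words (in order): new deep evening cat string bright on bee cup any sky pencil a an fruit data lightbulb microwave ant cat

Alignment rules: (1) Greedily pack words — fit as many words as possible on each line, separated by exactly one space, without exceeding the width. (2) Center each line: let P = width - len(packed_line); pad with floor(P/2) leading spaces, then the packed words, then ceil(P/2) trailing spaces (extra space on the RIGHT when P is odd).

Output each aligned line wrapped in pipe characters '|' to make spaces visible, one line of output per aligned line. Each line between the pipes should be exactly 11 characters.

Answer: | new deep  |
|evening cat|
|  string   |
| bright on |
|bee cup any|
|sky pencil |
|a an fruit |
|   data    |
| lightbulb |
| microwave |
|  ant cat  |

Derivation:
Line 1: ['new', 'deep'] (min_width=8, slack=3)
Line 2: ['evening', 'cat'] (min_width=11, slack=0)
Line 3: ['string'] (min_width=6, slack=5)
Line 4: ['bright', 'on'] (min_width=9, slack=2)
Line 5: ['bee', 'cup', 'any'] (min_width=11, slack=0)
Line 6: ['sky', 'pencil'] (min_width=10, slack=1)
Line 7: ['a', 'an', 'fruit'] (min_width=10, slack=1)
Line 8: ['data'] (min_width=4, slack=7)
Line 9: ['lightbulb'] (min_width=9, slack=2)
Line 10: ['microwave'] (min_width=9, slack=2)
Line 11: ['ant', 'cat'] (min_width=7, slack=4)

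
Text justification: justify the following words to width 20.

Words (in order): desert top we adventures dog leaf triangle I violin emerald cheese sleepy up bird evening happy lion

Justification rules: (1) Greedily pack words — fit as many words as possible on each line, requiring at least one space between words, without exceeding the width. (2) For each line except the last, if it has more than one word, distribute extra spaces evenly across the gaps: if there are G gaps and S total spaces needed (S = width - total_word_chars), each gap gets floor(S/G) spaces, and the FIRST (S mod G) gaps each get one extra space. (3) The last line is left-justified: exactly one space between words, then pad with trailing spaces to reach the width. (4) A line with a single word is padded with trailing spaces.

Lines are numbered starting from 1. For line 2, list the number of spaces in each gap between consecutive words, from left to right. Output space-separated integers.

Line 1: ['desert', 'top', 'we'] (min_width=13, slack=7)
Line 2: ['adventures', 'dog', 'leaf'] (min_width=19, slack=1)
Line 3: ['triangle', 'I', 'violin'] (min_width=17, slack=3)
Line 4: ['emerald', 'cheese'] (min_width=14, slack=6)
Line 5: ['sleepy', 'up', 'bird'] (min_width=14, slack=6)
Line 6: ['evening', 'happy', 'lion'] (min_width=18, slack=2)

Answer: 2 1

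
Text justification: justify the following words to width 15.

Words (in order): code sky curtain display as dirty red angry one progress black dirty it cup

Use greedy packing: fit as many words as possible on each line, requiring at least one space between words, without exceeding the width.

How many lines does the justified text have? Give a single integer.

Line 1: ['code', 'sky'] (min_width=8, slack=7)
Line 2: ['curtain', 'display'] (min_width=15, slack=0)
Line 3: ['as', 'dirty', 'red'] (min_width=12, slack=3)
Line 4: ['angry', 'one'] (min_width=9, slack=6)
Line 5: ['progress', 'black'] (min_width=14, slack=1)
Line 6: ['dirty', 'it', 'cup'] (min_width=12, slack=3)
Total lines: 6

Answer: 6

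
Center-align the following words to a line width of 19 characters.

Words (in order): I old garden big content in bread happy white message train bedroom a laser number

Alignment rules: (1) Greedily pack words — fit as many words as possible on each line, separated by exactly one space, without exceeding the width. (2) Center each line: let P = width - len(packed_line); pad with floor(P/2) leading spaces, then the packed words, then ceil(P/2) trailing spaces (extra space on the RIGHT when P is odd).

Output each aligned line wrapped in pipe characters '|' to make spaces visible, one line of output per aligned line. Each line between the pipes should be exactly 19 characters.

Answer: | I old garden big  |
| content in bread  |
|happy white message|
|  train bedroom a  |
|   laser number    |

Derivation:
Line 1: ['I', 'old', 'garden', 'big'] (min_width=16, slack=3)
Line 2: ['content', 'in', 'bread'] (min_width=16, slack=3)
Line 3: ['happy', 'white', 'message'] (min_width=19, slack=0)
Line 4: ['train', 'bedroom', 'a'] (min_width=15, slack=4)
Line 5: ['laser', 'number'] (min_width=12, slack=7)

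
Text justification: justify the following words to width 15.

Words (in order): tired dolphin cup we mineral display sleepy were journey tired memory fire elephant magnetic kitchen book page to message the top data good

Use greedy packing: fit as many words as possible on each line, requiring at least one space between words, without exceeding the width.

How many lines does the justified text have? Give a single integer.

Answer: 11

Derivation:
Line 1: ['tired', 'dolphin'] (min_width=13, slack=2)
Line 2: ['cup', 'we', 'mineral'] (min_width=14, slack=1)
Line 3: ['display', 'sleepy'] (min_width=14, slack=1)
Line 4: ['were', 'journey'] (min_width=12, slack=3)
Line 5: ['tired', 'memory'] (min_width=12, slack=3)
Line 6: ['fire', 'elephant'] (min_width=13, slack=2)
Line 7: ['magnetic'] (min_width=8, slack=7)
Line 8: ['kitchen', 'book'] (min_width=12, slack=3)
Line 9: ['page', 'to', 'message'] (min_width=15, slack=0)
Line 10: ['the', 'top', 'data'] (min_width=12, slack=3)
Line 11: ['good'] (min_width=4, slack=11)
Total lines: 11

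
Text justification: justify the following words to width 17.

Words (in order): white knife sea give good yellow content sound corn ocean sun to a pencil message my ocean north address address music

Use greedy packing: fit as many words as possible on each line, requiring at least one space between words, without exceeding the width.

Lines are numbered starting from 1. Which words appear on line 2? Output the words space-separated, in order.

Line 1: ['white', 'knife', 'sea'] (min_width=15, slack=2)
Line 2: ['give', 'good', 'yellow'] (min_width=16, slack=1)
Line 3: ['content', 'sound'] (min_width=13, slack=4)
Line 4: ['corn', 'ocean', 'sun', 'to'] (min_width=17, slack=0)
Line 5: ['a', 'pencil', 'message'] (min_width=16, slack=1)
Line 6: ['my', 'ocean', 'north'] (min_width=14, slack=3)
Line 7: ['address', 'address'] (min_width=15, slack=2)
Line 8: ['music'] (min_width=5, slack=12)

Answer: give good yellow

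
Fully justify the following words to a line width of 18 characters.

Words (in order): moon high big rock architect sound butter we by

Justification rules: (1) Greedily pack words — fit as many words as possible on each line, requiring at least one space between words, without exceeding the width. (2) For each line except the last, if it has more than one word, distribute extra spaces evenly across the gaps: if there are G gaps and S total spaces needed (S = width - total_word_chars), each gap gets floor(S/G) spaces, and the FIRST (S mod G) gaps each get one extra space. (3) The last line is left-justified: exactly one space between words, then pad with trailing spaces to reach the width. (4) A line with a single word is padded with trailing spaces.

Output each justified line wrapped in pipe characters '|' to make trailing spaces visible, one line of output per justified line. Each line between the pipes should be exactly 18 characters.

Answer: |moon high big rock|
|architect    sound|
|butter we by      |

Derivation:
Line 1: ['moon', 'high', 'big', 'rock'] (min_width=18, slack=0)
Line 2: ['architect', 'sound'] (min_width=15, slack=3)
Line 3: ['butter', 'we', 'by'] (min_width=12, slack=6)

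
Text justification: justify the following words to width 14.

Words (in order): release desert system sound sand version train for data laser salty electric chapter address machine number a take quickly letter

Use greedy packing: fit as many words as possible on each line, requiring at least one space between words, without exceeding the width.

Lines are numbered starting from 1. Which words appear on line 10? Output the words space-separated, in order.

Answer: a take quickly

Derivation:
Line 1: ['release', 'desert'] (min_width=14, slack=0)
Line 2: ['system', 'sound'] (min_width=12, slack=2)
Line 3: ['sand', 'version'] (min_width=12, slack=2)
Line 4: ['train', 'for', 'data'] (min_width=14, slack=0)
Line 5: ['laser', 'salty'] (min_width=11, slack=3)
Line 6: ['electric'] (min_width=8, slack=6)
Line 7: ['chapter'] (min_width=7, slack=7)
Line 8: ['address'] (min_width=7, slack=7)
Line 9: ['machine', 'number'] (min_width=14, slack=0)
Line 10: ['a', 'take', 'quickly'] (min_width=14, slack=0)
Line 11: ['letter'] (min_width=6, slack=8)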